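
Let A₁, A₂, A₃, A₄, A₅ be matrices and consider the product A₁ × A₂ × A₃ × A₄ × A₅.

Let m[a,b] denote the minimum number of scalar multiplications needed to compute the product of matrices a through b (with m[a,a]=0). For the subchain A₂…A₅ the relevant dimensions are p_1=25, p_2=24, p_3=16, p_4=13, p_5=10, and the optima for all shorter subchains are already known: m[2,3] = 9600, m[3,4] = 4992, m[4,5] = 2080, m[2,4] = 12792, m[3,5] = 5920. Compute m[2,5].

m[2,5] = min over k∈[2,4] of m[2,k]+m[k+1,5]+p_{1}·p_k·p_{5}.
k=2: 0 + 5920 + 25·24·10 = 11920; k=3: 9600 + 2080 + 25·16·10 = 15680; k=4: 12792 + 0 + 25·13·10 = 16042.
Minimum: 11920 at k=2.

11920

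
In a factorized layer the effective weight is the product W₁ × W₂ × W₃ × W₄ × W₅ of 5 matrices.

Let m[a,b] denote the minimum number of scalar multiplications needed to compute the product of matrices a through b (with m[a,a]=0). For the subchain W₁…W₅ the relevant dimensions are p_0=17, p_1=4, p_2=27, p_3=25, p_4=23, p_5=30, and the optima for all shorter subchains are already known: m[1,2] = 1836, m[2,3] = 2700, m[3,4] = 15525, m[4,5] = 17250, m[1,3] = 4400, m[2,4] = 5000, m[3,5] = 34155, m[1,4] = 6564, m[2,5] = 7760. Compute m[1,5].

9800

m[1,5] = min over k∈[1,4] of m[1,k]+m[k+1,5]+p_{0}·p_k·p_{5}.
k=1: 0 + 7760 + 17·4·30 = 9800; k=2: 1836 + 34155 + 17·27·30 = 49761; k=3: 4400 + 17250 + 17·25·30 = 34400; k=4: 6564 + 0 + 17·23·30 = 18294.
Minimum: 9800 at k=1.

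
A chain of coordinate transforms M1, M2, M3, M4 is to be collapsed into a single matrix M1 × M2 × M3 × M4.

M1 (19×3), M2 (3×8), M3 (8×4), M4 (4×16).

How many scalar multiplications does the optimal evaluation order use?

1200

Adjacent pairs: M1M2 = 19·3·8 = 456; M2M3 = 3·8·4 = 96; M3M4 = 8·4·16 = 512.
Length 3: M1..M3: k=1: 0+96+19·3·4=324; k=2: 456+0+19·8·4=1064 → min 324 | M2..M4: k=2: 0+512+3·8·16=896; k=3: 96+0+3·4·16=288 → min 288.
Length 4: M1..M4: k=1: 0+288+19·3·16=1200; k=2: 456+512+19·8·16=3400; k=3: 324+0+19·4·16=1540 → min 1200.
Optimal order: (M1 × ((M2 × M3) × M4)) with cost 1200.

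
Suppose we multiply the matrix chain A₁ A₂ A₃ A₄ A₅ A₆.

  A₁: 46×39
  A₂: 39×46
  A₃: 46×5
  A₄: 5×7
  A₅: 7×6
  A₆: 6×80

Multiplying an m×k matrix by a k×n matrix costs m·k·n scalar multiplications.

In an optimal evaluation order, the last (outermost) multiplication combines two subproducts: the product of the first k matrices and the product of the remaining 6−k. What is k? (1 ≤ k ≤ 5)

3

Adjacent pairs: A₁A₂ = 46·39·46 = 82524; A₂A₃ = 39·46·5 = 8970; A₃A₄ = 46·5·7 = 1610; A₄A₅ = 5·7·6 = 210; A₅A₆ = 7·6·80 = 3360.
Length 3: A₁..A₃: k=1: 0+8970+46·39·5=17940; k=2: 82524+0+46·46·5=93104 → min 17940 | A₂..A₄: k=2: 0+1610+39·46·7=14168; k=3: 8970+0+39·5·7=10335 → min 10335 | A₃..A₅: k=3: 0+210+46·5·6=1590; k=4: 1610+0+46·7·6=3542 → min 1590 | A₄..A₆: k=4: 0+3360+5·7·80=6160; k=5: 210+0+5·6·80=2610 → min 2610.
Length 4: A₁..A₄: k=1: 0+10335+46·39·7=22893; k=2: 82524+1610+46·46·7=98946; k=3: 17940+0+46·5·7=19550 → min 19550 | A₂..A₅: k=2: 0+1590+39·46·6=12354; k=3: 8970+210+39·5·6=10350; k=4: 10335+0+39·7·6=11973 → min 10350 | A₃..A₆: k=3: 0+2610+46·5·80=21010; k=4: 1610+3360+46·7·80=30730; k=5: 1590+0+46·6·80=23670 → min 21010.
Length 5: A₁..A₅: k=1: 0+10350+46·39·6=21114; k=2: 82524+1590+46·46·6=96810; k=3: 17940+210+46·5·6=19530; k=4: 19550+0+46·7·6=21482 → min 19530 | A₂..A₆: k=2: 0+21010+39·46·80=164530; k=3: 8970+2610+39·5·80=27180; k=4: 10335+3360+39·7·80=35535; k=5: 10350+0+39·6·80=29070 → min 27180.
Top-level splits: k=1: (A₁..A₁)·(A₂..A₆) → 0+27180+46·39·80 = 170700; k=2: (A₁..A₂)·(A₃..A₆) → 82524+21010+46·46·80 = 272814; k=3: (A₁..A₃)·(A₄..A₆) → 17940+2610+46·5·80 = 38950; k=4: (A₁..A₄)·(A₅..A₆) → 19550+3360+46·7·80 = 48670; k=5: (A₁..A₅)·(A₆..A₆) → 19530+0+46·6·80 = 41610.
Best split is after A₃, i.e. k = 3.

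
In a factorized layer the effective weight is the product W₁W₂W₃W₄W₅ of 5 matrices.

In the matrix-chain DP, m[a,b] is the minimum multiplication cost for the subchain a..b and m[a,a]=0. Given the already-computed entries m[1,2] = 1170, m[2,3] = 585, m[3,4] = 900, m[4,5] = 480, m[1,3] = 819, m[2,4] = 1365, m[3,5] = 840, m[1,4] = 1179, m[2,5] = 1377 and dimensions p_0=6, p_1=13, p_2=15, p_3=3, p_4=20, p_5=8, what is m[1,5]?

m[1,5] = min over k∈[1,4] of m[1,k]+m[k+1,5]+p_{0}·p_k·p_{5}.
k=1: 0 + 1377 + 6·13·8 = 2001; k=2: 1170 + 840 + 6·15·8 = 2730; k=3: 819 + 480 + 6·3·8 = 1443; k=4: 1179 + 0 + 6·20·8 = 2139.
Minimum: 1443 at k=3.

1443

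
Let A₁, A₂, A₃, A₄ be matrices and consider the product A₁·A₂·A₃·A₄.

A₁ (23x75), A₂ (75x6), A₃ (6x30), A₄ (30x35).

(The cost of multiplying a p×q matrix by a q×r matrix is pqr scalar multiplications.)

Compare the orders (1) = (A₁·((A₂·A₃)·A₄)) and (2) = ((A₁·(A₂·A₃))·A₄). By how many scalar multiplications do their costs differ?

63225

Order (1) = (A₁·((A₂·A₃)·A₄)): (A₂·A₃): 75×6 by 6×30 → 75×30, cost 75·6·30 = 13500; ((A₂·A₃)·A₄): 75×30 by 30×35 → 75×35, cost 75·30·35 = 78750; cumulative 92250; (A₁·((A₂·A₃)·A₄)): 23×75 by 75×35 → 23×35, cost 23·75·35 = 60375; cumulative 152625. Total 152625.
Order (2) = ((A₁·(A₂·A₃))·A₄): (A₂·A₃): 75×6 by 6×30 → 75×30, cost 75·6·30 = 13500; (A₁·(A₂·A₃)): 23×75 by 75×30 → 23×30, cost 23·75·30 = 51750; cumulative 65250; ((A₁·(A₂·A₃))·A₄): 23×30 by 30×35 → 23×35, cost 23·30·35 = 24150; cumulative 89400. Total 89400.
Difference: |152625 − 89400| = 63225.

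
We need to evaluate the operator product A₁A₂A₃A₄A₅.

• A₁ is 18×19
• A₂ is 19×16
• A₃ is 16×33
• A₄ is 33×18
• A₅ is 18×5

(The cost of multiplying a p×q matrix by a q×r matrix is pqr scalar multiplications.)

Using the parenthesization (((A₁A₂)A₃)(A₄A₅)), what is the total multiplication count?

(A₁A₂): 18×19 by 19×16 → 18×16, cost 18·19·16 = 5472
((A₁A₂)A₃): 18×16 by 16×33 → 18×33, cost 18·16·33 = 9504; cumulative 14976
(A₄A₅): 33×18 by 18×5 → 33×5, cost 33·18·5 = 2970
(((A₁A₂)A₃)(A₄A₅)): 18×33 by 33×5 → 18×5, cost 18·33·5 = 2970; cumulative 20916
Total: 20916 scalar multiplications.

20916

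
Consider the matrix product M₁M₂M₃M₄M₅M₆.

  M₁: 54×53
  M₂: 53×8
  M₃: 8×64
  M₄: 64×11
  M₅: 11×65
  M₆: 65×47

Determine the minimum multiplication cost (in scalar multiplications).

78992

Adjacent pairs: M₁M₂ = 54·53·8 = 22896; M₂M₃ = 53·8·64 = 27136; M₃M₄ = 8·64·11 = 5632; M₄M₅ = 64·11·65 = 45760; M₅M₆ = 11·65·47 = 33605.
Length 3: M₁..M₃: k=1: 0+27136+54·53·64=210304; k=2: 22896+0+54·8·64=50544 → min 50544 | M₂..M₄: k=2: 0+5632+53·8·11=10296; k=3: 27136+0+53·64·11=64448 → min 10296 | M₃..M₅: k=3: 0+45760+8·64·65=79040; k=4: 5632+0+8·11·65=11352 → min 11352 | M₄..M₆: k=4: 0+33605+64·11·47=66693; k=5: 45760+0+64·65·47=241280 → min 66693.
Length 4: M₁..M₄: k=1: 0+10296+54·53·11=41778; k=2: 22896+5632+54·8·11=33280; k=3: 50544+0+54·64·11=88560 → min 33280 | M₂..M₅: k=2: 0+11352+53·8·65=38912; k=3: 27136+45760+53·64·65=293376; k=4: 10296+0+53·11·65=48191 → min 38912 | M₃..M₆: k=3: 0+66693+8·64·47=90757; k=4: 5632+33605+8·11·47=43373; k=5: 11352+0+8·65·47=35792 → min 35792.
Length 5: M₁..M₅: k=1: 0+38912+54·53·65=224942; k=2: 22896+11352+54·8·65=62328; k=3: 50544+45760+54·64·65=320944; k=4: 33280+0+54·11·65=71890 → min 62328 | M₂..M₆: k=2: 0+35792+53·8·47=55720; k=3: 27136+66693+53·64·47=253253; k=4: 10296+33605+53·11·47=71302; k=5: 38912+0+53·65·47=200827 → min 55720.
Length 6: M₁..M₆: k=1: 0+55720+54·53·47=190234; k=2: 22896+35792+54·8·47=78992; k=3: 50544+66693+54·64·47=279669; k=4: 33280+33605+54·11·47=94803; k=5: 62328+0+54·65·47=227298 → min 78992.
Optimal order: ((M₁M₂)(((M₃M₄)M₅)M₆)) with cost 78992.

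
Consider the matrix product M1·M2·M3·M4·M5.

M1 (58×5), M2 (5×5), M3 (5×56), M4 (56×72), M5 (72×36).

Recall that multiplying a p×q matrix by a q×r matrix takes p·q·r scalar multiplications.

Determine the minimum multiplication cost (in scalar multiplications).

44460

Adjacent pairs: M1M2 = 58·5·5 = 1450; M2M3 = 5·5·56 = 1400; M3M4 = 5·56·72 = 20160; M4M5 = 56·72·36 = 145152.
Length 3: M1..M3: k=1: 0+1400+58·5·56=17640; k=2: 1450+0+58·5·56=17690 → min 17640 | M2..M4: k=2: 0+20160+5·5·72=21960; k=3: 1400+0+5·56·72=21560 → min 21560 | M3..M5: k=3: 0+145152+5·56·36=155232; k=4: 20160+0+5·72·36=33120 → min 33120.
Length 4: M1..M4: k=1: 0+21560+58·5·72=42440; k=2: 1450+20160+58·5·72=42490; k=3: 17640+0+58·56·72=251496 → min 42440 | M2..M5: k=2: 0+33120+5·5·36=34020; k=3: 1400+145152+5·56·36=156632; k=4: 21560+0+5·72·36=34520 → min 34020.
Length 5: M1..M5: k=1: 0+34020+58·5·36=44460; k=2: 1450+33120+58·5·36=45010; k=3: 17640+145152+58·56·36=279720; k=4: 42440+0+58·72·36=192776 → min 44460.
Optimal order: (M1·(M2·((M3·M4)·M5))) with cost 44460.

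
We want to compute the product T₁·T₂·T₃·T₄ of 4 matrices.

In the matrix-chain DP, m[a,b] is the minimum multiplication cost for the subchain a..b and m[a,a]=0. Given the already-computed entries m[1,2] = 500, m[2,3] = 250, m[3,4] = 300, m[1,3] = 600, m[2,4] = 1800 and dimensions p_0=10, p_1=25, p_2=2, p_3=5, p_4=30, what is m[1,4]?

1400

m[1,4] = min over k∈[1,3] of m[1,k]+m[k+1,4]+p_{0}·p_k·p_{4}.
k=1: 0 + 1800 + 10·25·30 = 9300; k=2: 500 + 300 + 10·2·30 = 1400; k=3: 600 + 0 + 10·5·30 = 2100.
Minimum: 1400 at k=2.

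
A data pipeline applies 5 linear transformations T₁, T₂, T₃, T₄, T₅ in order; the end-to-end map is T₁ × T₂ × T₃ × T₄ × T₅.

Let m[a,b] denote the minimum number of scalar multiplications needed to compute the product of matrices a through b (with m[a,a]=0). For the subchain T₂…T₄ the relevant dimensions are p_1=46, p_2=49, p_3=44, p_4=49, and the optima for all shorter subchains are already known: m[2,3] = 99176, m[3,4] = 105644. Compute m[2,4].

198352

m[2,4] = min over k∈[2,3] of m[2,k]+m[k+1,4]+p_{1}·p_k·p_{4}.
k=2: 0 + 105644 + 46·49·49 = 216090; k=3: 99176 + 0 + 46·44·49 = 198352.
Minimum: 198352 at k=3.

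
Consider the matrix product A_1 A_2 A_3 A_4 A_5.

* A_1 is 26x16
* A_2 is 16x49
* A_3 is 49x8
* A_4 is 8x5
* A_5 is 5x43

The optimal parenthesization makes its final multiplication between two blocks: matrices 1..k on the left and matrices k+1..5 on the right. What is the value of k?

4

Adjacent pairs: A_1A_2 = 26·16·49 = 20384; A_2A_3 = 16·49·8 = 6272; A_3A_4 = 49·8·5 = 1960; A_4A_5 = 8·5·43 = 1720.
Length 3: A_1..A_3: k=1: 0+6272+26·16·8=9600; k=2: 20384+0+26·49·8=30576 → min 9600 | A_2..A_4: k=2: 0+1960+16·49·5=5880; k=3: 6272+0+16·8·5=6912 → min 5880 | A_3..A_5: k=3: 0+1720+49·8·43=18576; k=4: 1960+0+49·5·43=12495 → min 12495.
Length 4: A_1..A_4: k=1: 0+5880+26·16·5=7960; k=2: 20384+1960+26·49·5=28714; k=3: 9600+0+26·8·5=10640 → min 7960 | A_2..A_5: k=2: 0+12495+16·49·43=46207; k=3: 6272+1720+16·8·43=13496; k=4: 5880+0+16·5·43=9320 → min 9320.
Top-level splits: k=1: (A_1..A_1)·(A_2..A_5) → 0+9320+26·16·43 = 27208; k=2: (A_1..A_2)·(A_3..A_5) → 20384+12495+26·49·43 = 87661; k=3: (A_1..A_3)·(A_4..A_5) → 9600+1720+26·8·43 = 20264; k=4: (A_1..A_4)·(A_5..A_5) → 7960+0+26·5·43 = 13550.
Best split is after A_4, i.e. k = 4.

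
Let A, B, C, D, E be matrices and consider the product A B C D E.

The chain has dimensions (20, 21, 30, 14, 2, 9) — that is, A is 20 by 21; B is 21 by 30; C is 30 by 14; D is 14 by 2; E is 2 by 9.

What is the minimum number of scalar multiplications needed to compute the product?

Adjacent pairs: AB = 20·21·30 = 12600; BC = 21·30·14 = 8820; CD = 30·14·2 = 840; DE = 14·2·9 = 252.
Length 3: A..C: k=1: 0+8820+20·21·14=14700; k=2: 12600+0+20·30·14=21000 → min 14700 | B..D: k=2: 0+840+21·30·2=2100; k=3: 8820+0+21·14·2=9408 → min 2100 | C..E: k=3: 0+252+30·14·9=4032; k=4: 840+0+30·2·9=1380 → min 1380.
Length 4: A..D: k=1: 0+2100+20·21·2=2940; k=2: 12600+840+20·30·2=14640; k=3: 14700+0+20·14·2=15260 → min 2940 | B..E: k=2: 0+1380+21·30·9=7050; k=3: 8820+252+21·14·9=11718; k=4: 2100+0+21·2·9=2478 → min 2478.
Length 5: A..E: k=1: 0+2478+20·21·9=6258; k=2: 12600+1380+20·30·9=19380; k=3: 14700+252+20·14·9=17472; k=4: 2940+0+20·2·9=3300 → min 3300.
Optimal order: ((A (B (C D))) E) with cost 3300.

3300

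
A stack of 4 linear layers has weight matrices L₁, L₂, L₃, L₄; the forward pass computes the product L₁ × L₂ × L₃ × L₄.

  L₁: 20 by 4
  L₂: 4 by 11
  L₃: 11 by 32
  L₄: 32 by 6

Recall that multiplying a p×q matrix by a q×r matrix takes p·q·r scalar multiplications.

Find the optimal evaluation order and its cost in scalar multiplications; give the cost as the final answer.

2656

Adjacent pairs: L₁L₂ = 20·4·11 = 880; L₂L₃ = 4·11·32 = 1408; L₃L₄ = 11·32·6 = 2112.
Length 3: L₁..L₃: k=1: 0+1408+20·4·32=3968; k=2: 880+0+20·11·32=7920 → min 3968 | L₂..L₄: k=2: 0+2112+4·11·6=2376; k=3: 1408+0+4·32·6=2176 → min 2176.
Length 4: L₁..L₄: k=1: 0+2176+20·4·6=2656; k=2: 880+2112+20·11·6=4312; k=3: 3968+0+20·32·6=7808 → min 2656.
Optimal parenthesization: (L₁ × ((L₂ × L₃) × L₄)) with cost 2656.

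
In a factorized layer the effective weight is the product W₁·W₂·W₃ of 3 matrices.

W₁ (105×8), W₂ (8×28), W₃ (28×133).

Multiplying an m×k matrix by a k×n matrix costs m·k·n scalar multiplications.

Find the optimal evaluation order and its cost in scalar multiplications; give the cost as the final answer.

141512

(W₁·(W₂·W₃)): cost 141512.
((W₁·W₂)·W₃): cost 414540.
Optimal: (W₁·(W₂·W₃)) with cost 141512.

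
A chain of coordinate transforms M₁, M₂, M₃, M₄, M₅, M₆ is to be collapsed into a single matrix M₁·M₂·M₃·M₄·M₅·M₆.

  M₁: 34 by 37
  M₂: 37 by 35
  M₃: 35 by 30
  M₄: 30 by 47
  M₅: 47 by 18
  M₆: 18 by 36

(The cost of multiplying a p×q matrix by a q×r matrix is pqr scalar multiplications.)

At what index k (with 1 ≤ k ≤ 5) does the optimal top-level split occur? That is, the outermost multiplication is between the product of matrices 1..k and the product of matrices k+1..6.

5

Adjacent pairs: M₁M₂ = 34·37·35 = 44030; M₂M₃ = 37·35·30 = 38850; M₃M₄ = 35·30·47 = 49350; M₄M₅ = 30·47·18 = 25380; M₅M₆ = 47·18·36 = 30456.
Length 3: M₁..M₃: k=1: 0+38850+34·37·30=76590; k=2: 44030+0+34·35·30=79730 → min 76590 | M₂..M₄: k=2: 0+49350+37·35·47=110215; k=3: 38850+0+37·30·47=91020 → min 91020 | M₃..M₅: k=3: 0+25380+35·30·18=44280; k=4: 49350+0+35·47·18=78960 → min 44280 | M₄..M₆: k=4: 0+30456+30·47·36=81216; k=5: 25380+0+30·18·36=44820 → min 44820.
Length 4: M₁..M₄: k=1: 0+91020+34·37·47=150146; k=2: 44030+49350+34·35·47=149310; k=3: 76590+0+34·30·47=124530 → min 124530 | M₂..M₅: k=2: 0+44280+37·35·18=67590; k=3: 38850+25380+37·30·18=84210; k=4: 91020+0+37·47·18=122322 → min 67590 | M₃..M₆: k=3: 0+44820+35·30·36=82620; k=4: 49350+30456+35·47·36=139026; k=5: 44280+0+35·18·36=66960 → min 66960.
Length 5: M₁..M₅: k=1: 0+67590+34·37·18=90234; k=2: 44030+44280+34·35·18=109730; k=3: 76590+25380+34·30·18=120330; k=4: 124530+0+34·47·18=153294 → min 90234 | M₂..M₆: k=2: 0+66960+37·35·36=113580; k=3: 38850+44820+37·30·36=123630; k=4: 91020+30456+37·47·36=184080; k=5: 67590+0+37·18·36=91566 → min 91566.
Top-level splits: k=1: (M₁..M₁)·(M₂..M₆) → 0+91566+34·37·36 = 136854; k=2: (M₁..M₂)·(M₃..M₆) → 44030+66960+34·35·36 = 153830; k=3: (M₁..M₃)·(M₄..M₆) → 76590+44820+34·30·36 = 158130; k=4: (M₁..M₄)·(M₅..M₆) → 124530+30456+34·47·36 = 212514; k=5: (M₁..M₅)·(M₆..M₆) → 90234+0+34·18·36 = 112266.
Best split is after M₅, i.e. k = 5.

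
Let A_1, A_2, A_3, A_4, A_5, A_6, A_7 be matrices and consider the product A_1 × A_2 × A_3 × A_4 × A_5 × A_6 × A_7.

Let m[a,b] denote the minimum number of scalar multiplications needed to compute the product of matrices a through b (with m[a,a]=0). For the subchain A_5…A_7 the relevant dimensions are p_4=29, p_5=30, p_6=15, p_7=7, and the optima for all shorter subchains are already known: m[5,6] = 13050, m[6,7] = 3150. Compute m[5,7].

9240

m[5,7] = min over k∈[5,6] of m[5,k]+m[k+1,7]+p_{4}·p_k·p_{7}.
k=5: 0 + 3150 + 29·30·7 = 9240; k=6: 13050 + 0 + 29·15·7 = 16095.
Minimum: 9240 at k=5.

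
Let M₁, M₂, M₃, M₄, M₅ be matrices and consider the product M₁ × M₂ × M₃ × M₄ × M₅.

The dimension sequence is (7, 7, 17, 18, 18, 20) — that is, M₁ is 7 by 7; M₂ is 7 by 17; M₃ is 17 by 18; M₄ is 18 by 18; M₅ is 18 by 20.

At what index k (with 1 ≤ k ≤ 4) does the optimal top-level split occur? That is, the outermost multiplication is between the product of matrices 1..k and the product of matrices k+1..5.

Adjacent pairs: M₁M₂ = 7·7·17 = 833; M₂M₃ = 7·17·18 = 2142; M₃M₄ = 17·18·18 = 5508; M₄M₅ = 18·18·20 = 6480.
Length 3: M₁..M₃: k=1: 0+2142+7·7·18=3024; k=2: 833+0+7·17·18=2975 → min 2975 | M₂..M₄: k=2: 0+5508+7·17·18=7650; k=3: 2142+0+7·18·18=4410 → min 4410 | M₃..M₅: k=3: 0+6480+17·18·20=12600; k=4: 5508+0+17·18·20=11628 → min 11628.
Length 4: M₁..M₄: k=1: 0+4410+7·7·18=5292; k=2: 833+5508+7·17·18=8483; k=3: 2975+0+7·18·18=5243 → min 5243 | M₂..M₅: k=2: 0+11628+7·17·20=14008; k=3: 2142+6480+7·18·20=11142; k=4: 4410+0+7·18·20=6930 → min 6930.
Top-level splits: k=1: (M₁..M₁)·(M₂..M₅) → 0+6930+7·7·20 = 7910; k=2: (M₁..M₂)·(M₃..M₅) → 833+11628+7·17·20 = 14841; k=3: (M₁..M₃)·(M₄..M₅) → 2975+6480+7·18·20 = 11975; k=4: (M₁..M₄)·(M₅..M₅) → 5243+0+7·18·20 = 7763.
Best split is after M₄, i.e. k = 4.

4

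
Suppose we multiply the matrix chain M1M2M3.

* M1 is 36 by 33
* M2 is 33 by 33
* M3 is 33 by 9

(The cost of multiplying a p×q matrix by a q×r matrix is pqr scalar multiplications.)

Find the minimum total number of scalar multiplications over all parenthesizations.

20493

Order (M1(M2M3)): (M2M3): 33×33 by 33×9 → 33×9, cost 33·33·9 = 9801; (M1(M2M3)): 36×33 by 33×9 → 36×9, cost 36·33·9 = 10692; cumulative 20493. Total 20493.
Order ((M1M2)M3): (M1M2): 36×33 by 33×33 → 36×33, cost 36·33·33 = 39204; ((M1M2)M3): 36×33 by 33×9 → 36×9, cost 36·33·9 = 10692; cumulative 49896. Total 49896.
Minimum: 20493.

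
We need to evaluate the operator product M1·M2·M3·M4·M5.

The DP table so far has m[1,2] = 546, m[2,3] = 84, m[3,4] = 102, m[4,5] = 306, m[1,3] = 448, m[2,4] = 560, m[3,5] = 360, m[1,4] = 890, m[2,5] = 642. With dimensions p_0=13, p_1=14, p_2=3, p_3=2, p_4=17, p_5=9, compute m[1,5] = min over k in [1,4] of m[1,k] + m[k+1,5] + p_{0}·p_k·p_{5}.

988

m[1,5] = min over k∈[1,4] of m[1,k]+m[k+1,5]+p_{0}·p_k·p_{5}.
k=1: 0 + 642 + 13·14·9 = 2280; k=2: 546 + 360 + 13·3·9 = 1257; k=3: 448 + 306 + 13·2·9 = 988; k=4: 890 + 0 + 13·17·9 = 2879.
Minimum: 988 at k=3.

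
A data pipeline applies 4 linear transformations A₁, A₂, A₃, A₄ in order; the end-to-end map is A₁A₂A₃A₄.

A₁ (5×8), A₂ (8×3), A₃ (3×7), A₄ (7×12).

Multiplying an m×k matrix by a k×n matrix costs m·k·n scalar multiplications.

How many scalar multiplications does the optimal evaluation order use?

Adjacent pairs: A₁A₂ = 5·8·3 = 120; A₂A₃ = 8·3·7 = 168; A₃A₄ = 3·7·12 = 252.
Length 3: A₁..A₃: k=1: 0+168+5·8·7=448; k=2: 120+0+5·3·7=225 → min 225 | A₂..A₄: k=2: 0+252+8·3·12=540; k=3: 168+0+8·7·12=840 → min 540.
Length 4: A₁..A₄: k=1: 0+540+5·8·12=1020; k=2: 120+252+5·3·12=552; k=3: 225+0+5·7·12=645 → min 552.
Optimal order: ((A₁A₂)(A₃A₄)) with cost 552.

552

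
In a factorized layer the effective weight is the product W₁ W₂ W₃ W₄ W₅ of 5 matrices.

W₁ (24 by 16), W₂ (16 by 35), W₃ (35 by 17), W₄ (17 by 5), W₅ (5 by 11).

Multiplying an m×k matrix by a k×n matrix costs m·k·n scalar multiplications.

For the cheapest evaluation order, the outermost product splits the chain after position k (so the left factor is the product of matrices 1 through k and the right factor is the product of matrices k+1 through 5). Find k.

Adjacent pairs: W₁W₂ = 24·16·35 = 13440; W₂W₃ = 16·35·17 = 9520; W₃W₄ = 35·17·5 = 2975; W₄W₅ = 17·5·11 = 935.
Length 3: W₁..W₃: k=1: 0+9520+24·16·17=16048; k=2: 13440+0+24·35·17=27720 → min 16048 | W₂..W₄: k=2: 0+2975+16·35·5=5775; k=3: 9520+0+16·17·5=10880 → min 5775 | W₃..W₅: k=3: 0+935+35·17·11=7480; k=4: 2975+0+35·5·11=4900 → min 4900.
Length 4: W₁..W₄: k=1: 0+5775+24·16·5=7695; k=2: 13440+2975+24·35·5=20615; k=3: 16048+0+24·17·5=18088 → min 7695 | W₂..W₅: k=2: 0+4900+16·35·11=11060; k=3: 9520+935+16·17·11=13447; k=4: 5775+0+16·5·11=6655 → min 6655.
Top-level splits: k=1: (W₁..W₁)·(W₂..W₅) → 0+6655+24·16·11 = 10879; k=2: (W₁..W₂)·(W₃..W₅) → 13440+4900+24·35·11 = 27580; k=3: (W₁..W₃)·(W₄..W₅) → 16048+935+24·17·11 = 21471; k=4: (W₁..W₄)·(W₅..W₅) → 7695+0+24·5·11 = 9015.
Best split is after W₄, i.e. k = 4.

4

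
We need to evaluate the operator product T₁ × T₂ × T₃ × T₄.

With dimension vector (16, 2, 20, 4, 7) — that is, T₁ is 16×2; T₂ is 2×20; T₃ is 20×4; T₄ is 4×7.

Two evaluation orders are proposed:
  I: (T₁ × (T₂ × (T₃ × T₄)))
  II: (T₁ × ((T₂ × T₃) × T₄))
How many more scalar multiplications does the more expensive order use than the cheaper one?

624

Order I = (T₁ × (T₂ × (T₃ × T₄))): (T₃ × T₄): 20×4 by 4×7 → 20×7, cost 20·4·7 = 560; (T₂ × (T₃ × T₄)): 2×20 by 20×7 → 2×7, cost 2·20·7 = 280; cumulative 840; (T₁ × (T₂ × (T₃ × T₄))): 16×2 by 2×7 → 16×7, cost 16·2·7 = 224; cumulative 1064. Total 1064.
Order II = (T₁ × ((T₂ × T₃) × T₄)): (T₂ × T₃): 2×20 by 20×4 → 2×4, cost 2·20·4 = 160; ((T₂ × T₃) × T₄): 2×4 by 4×7 → 2×7, cost 2·4·7 = 56; cumulative 216; (T₁ × ((T₂ × T₃) × T₄)): 16×2 by 2×7 → 16×7, cost 16·2·7 = 224; cumulative 440. Total 440.
Difference: |1064 − 440| = 624.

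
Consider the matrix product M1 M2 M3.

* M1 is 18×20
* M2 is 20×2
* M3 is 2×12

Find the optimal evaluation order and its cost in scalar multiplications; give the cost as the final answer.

(M1 (M2 M3)): cost 4800.
((M1 M2) M3): cost 1152.
Optimal: ((M1 M2) M3) with cost 1152.

1152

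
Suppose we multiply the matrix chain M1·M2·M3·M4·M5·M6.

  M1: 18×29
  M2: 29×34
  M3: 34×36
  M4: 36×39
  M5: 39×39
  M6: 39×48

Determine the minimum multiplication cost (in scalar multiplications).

126126

Adjacent pairs: M1M2 = 18·29·34 = 17748; M2M3 = 29·34·36 = 35496; M3M4 = 34·36·39 = 47736; M4M5 = 36·39·39 = 54756; M5M6 = 39·39·48 = 73008.
Length 3: M1..M3: k=1: 0+35496+18·29·36=54288; k=2: 17748+0+18·34·36=39780 → min 39780 | M2..M4: k=2: 0+47736+29·34·39=86190; k=3: 35496+0+29·36·39=76212 → min 76212 | M3..M5: k=3: 0+54756+34·36·39=102492; k=4: 47736+0+34·39·39=99450 → min 99450 | M4..M6: k=4: 0+73008+36·39·48=140400; k=5: 54756+0+36·39·48=122148 → min 122148.
Length 4: M1..M4: k=1: 0+76212+18·29·39=96570; k=2: 17748+47736+18·34·39=89352; k=3: 39780+0+18·36·39=65052 → min 65052 | M2..M5: k=2: 0+99450+29·34·39=137904; k=3: 35496+54756+29·36·39=130968; k=4: 76212+0+29·39·39=120321 → min 120321 | M3..M6: k=3: 0+122148+34·36·48=180900; k=4: 47736+73008+34·39·48=184392; k=5: 99450+0+34·39·48=163098 → min 163098.
Length 5: M1..M5: k=1: 0+120321+18·29·39=140679; k=2: 17748+99450+18·34·39=141066; k=3: 39780+54756+18·36·39=119808; k=4: 65052+0+18·39·39=92430 → min 92430 | M2..M6: k=2: 0+163098+29·34·48=210426; k=3: 35496+122148+29·36·48=207756; k=4: 76212+73008+29·39·48=203508; k=5: 120321+0+29·39·48=174609 → min 174609.
Length 6: M1..M6: k=1: 0+174609+18·29·48=199665; k=2: 17748+163098+18·34·48=210222; k=3: 39780+122148+18·36·48=193032; k=4: 65052+73008+18·39·48=171756; k=5: 92430+0+18·39·48=126126 → min 126126.
Optimal order: (((((M1·M2)·M3)·M4)·M5)·M6) with cost 126126.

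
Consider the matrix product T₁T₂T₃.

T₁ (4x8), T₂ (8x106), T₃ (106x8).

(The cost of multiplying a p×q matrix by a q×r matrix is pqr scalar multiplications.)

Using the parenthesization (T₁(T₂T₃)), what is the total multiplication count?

(T₂T₃): 8×106 by 106×8 → 8×8, cost 8·106·8 = 6784
(T₁(T₂T₃)): 4×8 by 8×8 → 4×8, cost 4·8·8 = 256; cumulative 7040
Total: 7040 scalar multiplications.

7040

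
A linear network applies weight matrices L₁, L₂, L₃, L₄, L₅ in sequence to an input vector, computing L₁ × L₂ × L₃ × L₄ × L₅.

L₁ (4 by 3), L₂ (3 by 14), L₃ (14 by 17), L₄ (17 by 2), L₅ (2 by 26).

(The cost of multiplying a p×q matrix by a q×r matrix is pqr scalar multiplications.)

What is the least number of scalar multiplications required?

Adjacent pairs: L₁L₂ = 4·3·14 = 168; L₂L₃ = 3·14·17 = 714; L₃L₄ = 14·17·2 = 476; L₄L₅ = 17·2·26 = 884.
Length 3: L₁..L₃: k=1: 0+714+4·3·17=918; k=2: 168+0+4·14·17=1120 → min 918 | L₂..L₄: k=2: 0+476+3·14·2=560; k=3: 714+0+3·17·2=816 → min 560 | L₃..L₅: k=3: 0+884+14·17·26=7072; k=4: 476+0+14·2·26=1204 → min 1204.
Length 4: L₁..L₄: k=1: 0+560+4·3·2=584; k=2: 168+476+4·14·2=756; k=3: 918+0+4·17·2=1054 → min 584 | L₂..L₅: k=2: 0+1204+3·14·26=2296; k=3: 714+884+3·17·26=2924; k=4: 560+0+3·2·26=716 → min 716.
Length 5: L₁..L₅: k=1: 0+716+4·3·26=1028; k=2: 168+1204+4·14·26=2828; k=3: 918+884+4·17·26=3570; k=4: 584+0+4·2·26=792 → min 792.
Optimal order: ((L₁ × (L₂ × (L₃ × L₄))) × L₅) with cost 792.

792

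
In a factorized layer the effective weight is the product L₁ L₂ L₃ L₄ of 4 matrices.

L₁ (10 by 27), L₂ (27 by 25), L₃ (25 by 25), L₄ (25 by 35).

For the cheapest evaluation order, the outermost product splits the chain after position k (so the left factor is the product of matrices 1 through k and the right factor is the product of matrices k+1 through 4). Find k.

3

Adjacent pairs: L₁L₂ = 10·27·25 = 6750; L₂L₃ = 27·25·25 = 16875; L₃L₄ = 25·25·35 = 21875.
Length 3: L₁..L₃: k=1: 0+16875+10·27·25=23625; k=2: 6750+0+10·25·25=13000 → min 13000 | L₂..L₄: k=2: 0+21875+27·25·35=45500; k=3: 16875+0+27·25·35=40500 → min 40500.
Top-level splits: k=1: (L₁..L₁)·(L₂..L₄) → 0+40500+10·27·35 = 49950; k=2: (L₁..L₂)·(L₃..L₄) → 6750+21875+10·25·35 = 37375; k=3: (L₁..L₃)·(L₄..L₄) → 13000+0+10·25·35 = 21750.
Best split is after L₃, i.e. k = 3.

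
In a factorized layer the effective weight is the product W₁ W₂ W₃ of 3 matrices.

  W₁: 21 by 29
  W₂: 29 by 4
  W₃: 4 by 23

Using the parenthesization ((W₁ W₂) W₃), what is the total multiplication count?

4368

(W₁ W₂): 21×29 by 29×4 → 21×4, cost 21·29·4 = 2436
((W₁ W₂) W₃): 21×4 by 4×23 → 21×23, cost 21·4·23 = 1932; cumulative 4368
Total: 4368 scalar multiplications.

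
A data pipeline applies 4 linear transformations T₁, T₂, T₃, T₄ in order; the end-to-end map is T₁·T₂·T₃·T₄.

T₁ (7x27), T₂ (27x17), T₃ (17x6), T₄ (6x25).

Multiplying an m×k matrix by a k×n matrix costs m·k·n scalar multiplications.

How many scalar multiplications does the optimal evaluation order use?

4938

Adjacent pairs: T₁T₂ = 7·27·17 = 3213; T₂T₃ = 27·17·6 = 2754; T₃T₄ = 17·6·25 = 2550.
Length 3: T₁..T₃: k=1: 0+2754+7·27·6=3888; k=2: 3213+0+7·17·6=3927 → min 3888 | T₂..T₄: k=2: 0+2550+27·17·25=14025; k=3: 2754+0+27·6·25=6804 → min 6804.
Length 4: T₁..T₄: k=1: 0+6804+7·27·25=11529; k=2: 3213+2550+7·17·25=8738; k=3: 3888+0+7·6·25=4938 → min 4938.
Optimal order: ((T₁·(T₂·T₃))·T₄) with cost 4938.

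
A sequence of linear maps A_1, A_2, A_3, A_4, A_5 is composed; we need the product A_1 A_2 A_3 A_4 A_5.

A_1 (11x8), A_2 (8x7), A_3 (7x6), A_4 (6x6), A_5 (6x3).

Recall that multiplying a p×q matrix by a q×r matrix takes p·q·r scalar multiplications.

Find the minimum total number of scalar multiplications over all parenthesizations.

666

Adjacent pairs: A_1A_2 = 11·8·7 = 616; A_2A_3 = 8·7·6 = 336; A_3A_4 = 7·6·6 = 252; A_4A_5 = 6·6·3 = 108.
Length 3: A_1..A_3: k=1: 0+336+11·8·6=864; k=2: 616+0+11·7·6=1078 → min 864 | A_2..A_4: k=2: 0+252+8·7·6=588; k=3: 336+0+8·6·6=624 → min 588 | A_3..A_5: k=3: 0+108+7·6·3=234; k=4: 252+0+7·6·3=378 → min 234.
Length 4: A_1..A_4: k=1: 0+588+11·8·6=1116; k=2: 616+252+11·7·6=1330; k=3: 864+0+11·6·6=1260 → min 1116 | A_2..A_5: k=2: 0+234+8·7·3=402; k=3: 336+108+8·6·3=588; k=4: 588+0+8·6·3=732 → min 402.
Length 5: A_1..A_5: k=1: 0+402+11·8·3=666; k=2: 616+234+11·7·3=1081; k=3: 864+108+11·6·3=1170; k=4: 1116+0+11·6·3=1314 → min 666.
Optimal order: (A_1 (A_2 (A_3 (A_4 A_5)))) with cost 666.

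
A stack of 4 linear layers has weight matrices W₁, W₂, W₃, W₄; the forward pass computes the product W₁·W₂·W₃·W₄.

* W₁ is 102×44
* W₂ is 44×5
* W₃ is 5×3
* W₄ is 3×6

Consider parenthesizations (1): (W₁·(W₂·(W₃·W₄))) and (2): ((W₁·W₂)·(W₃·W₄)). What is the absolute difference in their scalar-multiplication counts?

2748

Order (1) = (W₁·(W₂·(W₃·W₄))): (W₃·W₄): 5×3 by 3×6 → 5×6, cost 5·3·6 = 90; (W₂·(W₃·W₄)): 44×5 by 5×6 → 44×6, cost 44·5·6 = 1320; cumulative 1410; (W₁·(W₂·(W₃·W₄))): 102×44 by 44×6 → 102×6, cost 102·44·6 = 26928; cumulative 28338. Total 28338.
Order (2) = ((W₁·W₂)·(W₃·W₄)): (W₁·W₂): 102×44 by 44×5 → 102×5, cost 102·44·5 = 22440; (W₃·W₄): 5×3 by 3×6 → 5×6, cost 5·3·6 = 90; ((W₁·W₂)·(W₃·W₄)): 102×5 by 5×6 → 102×6, cost 102·5·6 = 3060; cumulative 25590. Total 25590.
Difference: |28338 − 25590| = 2748.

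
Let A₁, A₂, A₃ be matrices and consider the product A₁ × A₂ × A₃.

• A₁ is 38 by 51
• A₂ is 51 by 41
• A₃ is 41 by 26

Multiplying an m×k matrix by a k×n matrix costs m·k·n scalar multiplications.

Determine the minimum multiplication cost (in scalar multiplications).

Order (A₁ × (A₂ × A₃)): (A₂ × A₃): 51×41 by 41×26 → 51×26, cost 51·41·26 = 54366; (A₁ × (A₂ × A₃)): 38×51 by 51×26 → 38×26, cost 38·51·26 = 50388; cumulative 104754. Total 104754.
Order ((A₁ × A₂) × A₃): (A₁ × A₂): 38×51 by 51×41 → 38×41, cost 38·51·41 = 79458; ((A₁ × A₂) × A₃): 38×41 by 41×26 → 38×26, cost 38·41·26 = 40508; cumulative 119966. Total 119966.
Minimum: 104754.

104754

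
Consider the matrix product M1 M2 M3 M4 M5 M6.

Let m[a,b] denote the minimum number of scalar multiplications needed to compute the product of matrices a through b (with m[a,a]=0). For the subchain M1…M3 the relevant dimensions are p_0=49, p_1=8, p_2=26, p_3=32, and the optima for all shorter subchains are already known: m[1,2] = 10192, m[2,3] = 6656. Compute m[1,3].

19200

m[1,3] = min over k∈[1,2] of m[1,k]+m[k+1,3]+p_{0}·p_k·p_{3}.
k=1: 0 + 6656 + 49·8·32 = 19200; k=2: 10192 + 0 + 49·26·32 = 50960.
Minimum: 19200 at k=1.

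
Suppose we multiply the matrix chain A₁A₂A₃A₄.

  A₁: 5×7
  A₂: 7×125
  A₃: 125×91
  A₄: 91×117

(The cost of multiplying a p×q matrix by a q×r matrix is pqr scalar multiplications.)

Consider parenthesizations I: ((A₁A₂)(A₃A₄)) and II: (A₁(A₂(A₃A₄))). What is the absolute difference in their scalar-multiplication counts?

Order I = ((A₁A₂)(A₃A₄)): (A₁A₂): 5×7 by 7×125 → 5×125, cost 5·7·125 = 4375; (A₃A₄): 125×91 by 91×117 → 125×117, cost 125·91·117 = 1330875; ((A₁A₂)(A₃A₄)): 5×125 by 125×117 → 5×117, cost 5·125·117 = 73125; cumulative 1408375. Total 1408375.
Order II = (A₁(A₂(A₃A₄))): (A₃A₄): 125×91 by 91×117 → 125×117, cost 125·91·117 = 1330875; (A₂(A₃A₄)): 7×125 by 125×117 → 7×117, cost 7·125·117 = 102375; cumulative 1433250; (A₁(A₂(A₃A₄))): 5×7 by 7×117 → 5×117, cost 5·7·117 = 4095; cumulative 1437345. Total 1437345.
Difference: |1408375 − 1437345| = 28970.

28970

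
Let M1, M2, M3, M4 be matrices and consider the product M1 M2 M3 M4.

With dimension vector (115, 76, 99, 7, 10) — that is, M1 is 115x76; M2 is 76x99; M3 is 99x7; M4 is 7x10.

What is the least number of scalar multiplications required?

121898

Adjacent pairs: M1M2 = 115·76·99 = 865260; M2M3 = 76·99·7 = 52668; M3M4 = 99·7·10 = 6930.
Length 3: M1..M3: k=1: 0+52668+115·76·7=113848; k=2: 865260+0+115·99·7=944955 → min 113848 | M2..M4: k=2: 0+6930+76·99·10=82170; k=3: 52668+0+76·7·10=57988 → min 57988.
Length 4: M1..M4: k=1: 0+57988+115·76·10=145388; k=2: 865260+6930+115·99·10=986040; k=3: 113848+0+115·7·10=121898 → min 121898.
Optimal order: ((M1 (M2 M3)) M4) with cost 121898.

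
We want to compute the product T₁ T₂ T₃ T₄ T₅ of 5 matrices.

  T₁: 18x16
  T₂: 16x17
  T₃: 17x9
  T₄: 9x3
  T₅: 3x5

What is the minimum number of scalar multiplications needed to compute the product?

2409

Adjacent pairs: T₁T₂ = 18·16·17 = 4896; T₂T₃ = 16·17·9 = 2448; T₃T₄ = 17·9·3 = 459; T₄T₅ = 9·3·5 = 135.
Length 3: T₁..T₃: k=1: 0+2448+18·16·9=5040; k=2: 4896+0+18·17·9=7650 → min 5040 | T₂..T₄: k=2: 0+459+16·17·3=1275; k=3: 2448+0+16·9·3=2880 → min 1275 | T₃..T₅: k=3: 0+135+17·9·5=900; k=4: 459+0+17·3·5=714 → min 714.
Length 4: T₁..T₄: k=1: 0+1275+18·16·3=2139; k=2: 4896+459+18·17·3=6273; k=3: 5040+0+18·9·3=5526 → min 2139 | T₂..T₅: k=2: 0+714+16·17·5=2074; k=3: 2448+135+16·9·5=3303; k=4: 1275+0+16·3·5=1515 → min 1515.
Length 5: T₁..T₅: k=1: 0+1515+18·16·5=2955; k=2: 4896+714+18·17·5=7140; k=3: 5040+135+18·9·5=5985; k=4: 2139+0+18·3·5=2409 → min 2409.
Optimal order: ((T₁ (T₂ (T₃ T₄))) T₅) with cost 2409.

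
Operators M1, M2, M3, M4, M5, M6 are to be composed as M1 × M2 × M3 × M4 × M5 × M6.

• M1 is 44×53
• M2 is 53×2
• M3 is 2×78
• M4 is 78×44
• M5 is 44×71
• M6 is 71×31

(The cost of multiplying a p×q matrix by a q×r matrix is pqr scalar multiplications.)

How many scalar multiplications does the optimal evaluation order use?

Adjacent pairs: M1M2 = 44·53·2 = 4664; M2M3 = 53·2·78 = 8268; M3M4 = 2·78·44 = 6864; M4M5 = 78·44·71 = 243672; M5M6 = 44·71·31 = 96844.
Length 3: M1..M3: k=1: 0+8268+44·53·78=190164; k=2: 4664+0+44·2·78=11528 → min 11528 | M2..M4: k=2: 0+6864+53·2·44=11528; k=3: 8268+0+53·78·44=190164 → min 11528 | M3..M5: k=3: 0+243672+2·78·71=254748; k=4: 6864+0+2·44·71=13112 → min 13112 | M4..M6: k=4: 0+96844+78·44·31=203236; k=5: 243672+0+78·71·31=415350 → min 203236.
Length 4: M1..M4: k=1: 0+11528+44·53·44=114136; k=2: 4664+6864+44·2·44=15400; k=3: 11528+0+44·78·44=162536 → min 15400 | M2..M5: k=2: 0+13112+53·2·71=20638; k=3: 8268+243672+53·78·71=545454; k=4: 11528+0+53·44·71=177100 → min 20638 | M3..M6: k=3: 0+203236+2·78·31=208072; k=4: 6864+96844+2·44·31=106436; k=5: 13112+0+2·71·31=17514 → min 17514.
Length 5: M1..M5: k=1: 0+20638+44·53·71=186210; k=2: 4664+13112+44·2·71=24024; k=3: 11528+243672+44·78·71=498872; k=4: 15400+0+44·44·71=152856 → min 24024 | M2..M6: k=2: 0+17514+53·2·31=20800; k=3: 8268+203236+53·78·31=339658; k=4: 11528+96844+53·44·31=180664; k=5: 20638+0+53·71·31=137291 → min 20800.
Length 6: M1..M6: k=1: 0+20800+44·53·31=93092; k=2: 4664+17514+44·2·31=24906; k=3: 11528+203236+44·78·31=321156; k=4: 15400+96844+44·44·31=172260; k=5: 24024+0+44·71·31=120868 → min 24906.
Optimal order: ((M1 × M2) × (((M3 × M4) × M5) × M6)) with cost 24906.

24906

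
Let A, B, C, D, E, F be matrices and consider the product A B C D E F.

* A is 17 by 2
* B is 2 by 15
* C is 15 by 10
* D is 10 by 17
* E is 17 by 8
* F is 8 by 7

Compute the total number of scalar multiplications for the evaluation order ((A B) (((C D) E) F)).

(A B): 17×2 by 2×15 → 17×15, cost 17·2·15 = 510
(C D): 15×10 by 10×17 → 15×17, cost 15·10·17 = 2550
((C D) E): 15×17 by 17×8 → 15×8, cost 15·17·8 = 2040; cumulative 4590
(((C D) E) F): 15×8 by 8×7 → 15×7, cost 15·8·7 = 840; cumulative 5430
((A B) (((C D) E) F)): 17×15 by 15×7 → 17×7, cost 17·15·7 = 1785; cumulative 7725
Total: 7725 scalar multiplications.

7725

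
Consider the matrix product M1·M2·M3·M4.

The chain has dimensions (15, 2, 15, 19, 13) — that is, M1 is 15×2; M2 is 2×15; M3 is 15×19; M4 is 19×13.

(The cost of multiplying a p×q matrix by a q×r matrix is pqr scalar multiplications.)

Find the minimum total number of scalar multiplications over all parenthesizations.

1454

Adjacent pairs: M1M2 = 15·2·15 = 450; M2M3 = 2·15·19 = 570; M3M4 = 15·19·13 = 3705.
Length 3: M1..M3: k=1: 0+570+15·2·19=1140; k=2: 450+0+15·15·19=4725 → min 1140 | M2..M4: k=2: 0+3705+2·15·13=4095; k=3: 570+0+2·19·13=1064 → min 1064.
Length 4: M1..M4: k=1: 0+1064+15·2·13=1454; k=2: 450+3705+15·15·13=7080; k=3: 1140+0+15·19·13=4845 → min 1454.
Optimal order: (M1·((M2·M3)·M4)) with cost 1454.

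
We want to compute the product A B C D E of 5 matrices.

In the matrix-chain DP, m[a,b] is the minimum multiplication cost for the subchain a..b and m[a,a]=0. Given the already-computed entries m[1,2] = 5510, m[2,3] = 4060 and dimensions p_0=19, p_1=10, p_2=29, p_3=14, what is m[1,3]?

6720

m[1,3] = min over k∈[1,2] of m[1,k]+m[k+1,3]+p_{0}·p_k·p_{3}.
k=1: 0 + 4060 + 19·10·14 = 6720; k=2: 5510 + 0 + 19·29·14 = 13224.
Minimum: 6720 at k=1.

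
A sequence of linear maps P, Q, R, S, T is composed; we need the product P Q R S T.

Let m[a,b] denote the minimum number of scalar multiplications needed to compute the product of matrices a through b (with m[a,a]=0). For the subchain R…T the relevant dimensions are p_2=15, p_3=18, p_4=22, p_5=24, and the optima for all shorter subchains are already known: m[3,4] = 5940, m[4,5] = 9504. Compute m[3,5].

13860

m[3,5] = min over k∈[3,4] of m[3,k]+m[k+1,5]+p_{2}·p_k·p_{5}.
k=3: 0 + 9504 + 15·18·24 = 15984; k=4: 5940 + 0 + 15·22·24 = 13860.
Minimum: 13860 at k=4.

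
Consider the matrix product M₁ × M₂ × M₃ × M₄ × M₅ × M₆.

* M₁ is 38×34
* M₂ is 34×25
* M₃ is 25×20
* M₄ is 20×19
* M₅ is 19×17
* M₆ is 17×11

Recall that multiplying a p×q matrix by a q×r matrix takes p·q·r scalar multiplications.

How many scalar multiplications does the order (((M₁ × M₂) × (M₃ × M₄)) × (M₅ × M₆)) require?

71345

(M₁ × M₂): 38×34 by 34×25 → 38×25, cost 38·34·25 = 32300
(M₃ × M₄): 25×20 by 20×19 → 25×19, cost 25·20·19 = 9500
((M₁ × M₂) × (M₃ × M₄)): 38×25 by 25×19 → 38×19, cost 38·25·19 = 18050; cumulative 59850
(M₅ × M₆): 19×17 by 17×11 → 19×11, cost 19·17·11 = 3553
(((M₁ × M₂) × (M₃ × M₄)) × (M₅ × M₆)): 38×19 by 19×11 → 38×11, cost 38·19·11 = 7942; cumulative 71345
Total: 71345 scalar multiplications.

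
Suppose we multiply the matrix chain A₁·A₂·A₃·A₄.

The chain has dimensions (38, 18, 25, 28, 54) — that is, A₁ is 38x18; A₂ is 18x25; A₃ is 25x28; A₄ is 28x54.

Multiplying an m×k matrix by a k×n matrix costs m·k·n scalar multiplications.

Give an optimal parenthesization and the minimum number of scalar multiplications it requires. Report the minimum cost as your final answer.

Adjacent pairs: A₁A₂ = 38·18·25 = 17100; A₂A₃ = 18·25·28 = 12600; A₃A₄ = 25·28·54 = 37800.
Length 3: A₁..A₃: k=1: 0+12600+38·18·28=31752; k=2: 17100+0+38·25·28=43700 → min 31752 | A₂..A₄: k=2: 0+37800+18·25·54=62100; k=3: 12600+0+18·28·54=39816 → min 39816.
Length 4: A₁..A₄: k=1: 0+39816+38·18·54=76752; k=2: 17100+37800+38·25·54=106200; k=3: 31752+0+38·28·54=89208 → min 76752.
Optimal parenthesization: (A₁·((A₂·A₃)·A₄)) with cost 76752.

76752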